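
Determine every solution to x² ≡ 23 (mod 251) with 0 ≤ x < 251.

Since 251 ≡ 3 (mod 4), a square root of 23 is 23^((251+1)/4) = 23^63 mod 251.
Repeated squaring: 23^2≡27, 23^4≡227, 23^8≡74, 23^16≡205, 23^32≡108 (mod 251).
23^63 = 23^(32+16+8+4+2+1) ≡ 147 (mod 251).
Check: 147² = 21609 ≡ 23 (mod 251). The two roots are 104 and 147.

104, 147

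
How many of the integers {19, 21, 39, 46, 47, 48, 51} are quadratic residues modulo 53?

2

(19/53) = -1 → non-residue.
(21/53) = -1 → non-residue.
(39/53) = -1 → non-residue.
(46/53) = +1 → QR.
(47/53) = +1 → QR.
(48/53) = -1 → non-residue.
(51/53) = -1 → non-residue.
Total quadratic residues among the 7: 2.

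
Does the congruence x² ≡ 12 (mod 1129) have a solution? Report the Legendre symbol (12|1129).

1

Pull out 2^2: since 1129 ≡ 1 (mod 8), (2/1129) = +1, so (2/1129)^2 = +1.
Reciprocity: 3 ≡ 3 and 1129 ≡ 1 (mod 4), so (3/1129) = +(1129/3).
Reduce top mod 3: now compute (1/3).
Reached (1/3) = 1. Collecting the sign flips along the way, the symbol is +1.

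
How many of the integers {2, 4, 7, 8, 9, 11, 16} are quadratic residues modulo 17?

(2/17) = +1 → QR.
(4/17) = +1 → QR.
(7/17) = -1 → non-residue.
(8/17) = +1 → QR.
(9/17) = +1 → QR.
(11/17) = -1 → non-residue.
(16/17) = +1 → QR.
Total quadratic residues among the 7: 5.

5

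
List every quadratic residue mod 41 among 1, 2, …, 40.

1, 2, 4, 5, 8, 9, 10, 16, 18, 20, 21, 23, 25, 31, 32, 33, 36, 37, 39, 40

Square k = 1,…,20 (k and 41−k give the same square):
1²=1, 2²=4, 3²=9, 4²=16, 5²=25, 6²=36, 7²≡8, 8²≡23, 9²≡40, 10²≡18, 11²≡39, 12²≡21, 13²≡5, 14²≡32, 15²≡20, 16²≡10, 17²≡2, 18²≡37, 19²≡33, 20²≡31 (mod 41).
So the quadratic residues mod 41 are {1, 2, 4, 5, 8, 9, 10, 16, 18, 20, 21, 23, 25, 31, 32, 33, 36, 37, 39, 40}.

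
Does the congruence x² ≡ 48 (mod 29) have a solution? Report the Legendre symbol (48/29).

First reduce: 48 ≡ 19 (mod 29).
Reciprocity: 19 ≡ 3 and 29 ≡ 1 (mod 4), so (19/29) = +(29/19).
Reduce top mod 19: now compute (10/19).
Pull out 2: since 19 ≡ 3 (mod 8), (2/19) = -1.
Reciprocity: 5 ≡ 1 and 19 ≡ 3 (mod 4), so (5/19) = +(19/5).
Reduce top mod 5: now compute (4/5).
Pull out 2^2: since 5 ≡ 5 (mod 8), (2/5) = -1, so (2/5)^2 = +1.
Reached (1/5) = 1. Collecting the sign flips along the way, the symbol is -1.

-1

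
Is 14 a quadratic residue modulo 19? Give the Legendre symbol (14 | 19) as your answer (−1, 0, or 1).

Pull out 2: since 19 ≡ 3 (mod 8), (2/19) = -1.
Reciprocity: 7 ≡ 3 and 19 ≡ 3 (mod 4), so (7/19) = −(19/7).
Reduce top mod 7: now compute (5/7).
Reciprocity: 5 ≡ 1 and 7 ≡ 3 (mod 4), so (5/7) = +(7/5).
Reduce top mod 5: now compute (2/5).
Pull out 2: since 5 ≡ 5 (mod 8), (2/5) = -1.
Reached (1/5) = 1. Collecting the sign flips along the way, the symbol is -1.

-1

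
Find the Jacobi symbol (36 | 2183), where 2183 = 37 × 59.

1

Pull out 2^2: since 2183 ≡ 7 (mod 8), (2/2183) = +1, so (2/2183)^2 = +1.
Reciprocity: 9 ≡ 1 and 2183 ≡ 3 (mod 4), so (9/2183) = +(2183/9).
Reduce top mod 9: now compute (5/9).
Reciprocity: 5 ≡ 1 and 9 ≡ 1 (mod 4), so (5/9) = +(9/5).
Reduce top mod 5: now compute (4/5).
Pull out 2^2: since 5 ≡ 5 (mod 8), (2/5) = -1, so (2/5)^2 = +1.
Reached (1/5) = 1. Collecting the sign flips along the way, the symbol is +1.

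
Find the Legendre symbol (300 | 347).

Euler's criterion: (300/347) ≡ 300^173 (mod 347).
300^2 ≡ 127 (mod 347)
300^4 ≡ 167 (mod 347)
300^8 ≡ 129 (mod 347)
300^16 ≡ 332 (mod 347)
300^32 ≡ 225 (mod 347)
300^64 ≡ 310 (mod 347)
300^128 ≡ 328 (mod 347)
300^173 = 300^(128+32+8+4+1) ≡ 1 (mod 347).
Result is 1, so (300/347) = 1.

1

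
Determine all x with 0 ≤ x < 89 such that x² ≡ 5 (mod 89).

89 ≡ 1 (mod 4), so we find a root by search.
Trying successive values, 19² = 361 ≡ 5 (mod 89). The other root is 89 − 19 = 70.

19, 70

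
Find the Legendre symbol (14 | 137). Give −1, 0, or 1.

1

Pull out 2: since 137 ≡ 1 (mod 8), (2/137) = +1.
Reciprocity: 7 ≡ 3 and 137 ≡ 1 (mod 4), so (7/137) = +(137/7).
Reduce top mod 7: now compute (4/7).
Pull out 2^2: since 7 ≡ 7 (mod 8), (2/7) = +1, so (2/7)^2 = +1.
Reached (1/7) = 1. Collecting the sign flips along the way, the symbol is +1.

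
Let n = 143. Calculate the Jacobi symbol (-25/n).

First reduce: -25 ≡ 118 (mod 143).
Pull out 2: since 143 ≡ 7 (mod 8), (2/143) = +1.
Reciprocity: 59 ≡ 3 and 143 ≡ 3 (mod 4), so (59/143) = −(143/59).
Reduce top mod 59: now compute (25/59).
Reciprocity: 25 ≡ 1 and 59 ≡ 3 (mod 4), so (25/59) = +(59/25).
Reduce top mod 25: now compute (9/25).
Reciprocity: 9 ≡ 1 and 25 ≡ 1 (mod 4), so (9/25) = +(25/9).
Reduce top mod 9: now compute (7/9).
Reciprocity: 7 ≡ 3 and 9 ≡ 1 (mod 4), so (7/9) = +(9/7).
Reduce top mod 7: now compute (2/7).
Pull out 2: since 7 ≡ 7 (mod 8), (2/7) = +1.
Reached (1/7) = 1. Collecting the sign flips along the way, the symbol is -1.

-1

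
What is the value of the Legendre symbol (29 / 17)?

-1

First reduce: 29 ≡ 12 (mod 17).
Pull out 2^2: since 17 ≡ 1 (mod 8), (2/17) = +1, so (2/17)^2 = +1.
Reciprocity: 3 ≡ 3 and 17 ≡ 1 (mod 4), so (3/17) = +(17/3).
Reduce top mod 3: now compute (2/3).
Pull out 2: since 3 ≡ 3 (mod 8), (2/3) = -1.
Reached (1/3) = 1. Collecting the sign flips along the way, the symbol is -1.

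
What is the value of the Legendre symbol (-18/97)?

First reduce: -18 ≡ 79 (mod 97).
Reciprocity: 79 ≡ 3 and 97 ≡ 1 (mod 4), so (79/97) = +(97/79).
Reduce top mod 79: now compute (18/79).
Pull out 2: since 79 ≡ 7 (mod 8), (2/79) = +1.
Reciprocity: 9 ≡ 1 and 79 ≡ 3 (mod 4), so (9/79) = +(79/9).
Reduce top mod 9: now compute (7/9).
Reciprocity: 7 ≡ 3 and 9 ≡ 1 (mod 4), so (7/9) = +(9/7).
Reduce top mod 7: now compute (2/7).
Pull out 2: since 7 ≡ 7 (mod 8), (2/7) = +1.
Reached (1/7) = 1. Collecting the sign flips along the way, the symbol is +1.

1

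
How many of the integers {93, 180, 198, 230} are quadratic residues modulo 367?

0

(93/367) = -1 → non-residue.
(180/367) = -1 → non-residue.
(198/367) = -1 → non-residue.
(230/367) = -1 → non-residue.
Total quadratic residues among the 4: 0.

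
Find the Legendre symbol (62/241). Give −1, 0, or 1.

Euler's criterion: (62/241) ≡ 62^120 (mod 241).
62^2 ≡ 229 (mod 241)
62^4 ≡ 144 (mod 241)
62^8 ≡ 10 (mod 241)
62^16 ≡ 100 (mod 241)
62^32 ≡ 119 (mod 241)
62^64 ≡ 183 (mod 241)
62^120 = 62^(64+32+16+8) ≡ 240 (mod 241).
Result is 240 ≡ −1, so (62/241) = −1.

-1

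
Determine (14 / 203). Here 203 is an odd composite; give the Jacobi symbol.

0

Pull out 2: since 203 ≡ 3 (mod 8), (2/203) = -1.
Reciprocity: 7 ≡ 3 and 203 ≡ 3 (mod 4), so (7/203) = −(203/7).
Reduce top mod 7: now compute (0/7).
Top reduces to 0: gcd > 1, so the symbol is 0.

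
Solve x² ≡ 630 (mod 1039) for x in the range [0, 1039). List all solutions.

253, 786

Since 1039 ≡ 3 (mod 4), a square root of 630 is 630^((1039+1)/4) = 630^260 mod 1039.
Repeated squaring: 630^2≡2, 630^4≡4, 630^8≡16, 630^16≡256, 630^32≡79, 630^64≡7, 630^128≡49, 630^256≡323 (mod 1039).
630^260 = 630^(256+4) ≡ 253 (mod 1039).
Check: 253² = 64009 ≡ 630 (mod 1039). The two roots are 253 and 786.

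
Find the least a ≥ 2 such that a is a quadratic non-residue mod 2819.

2

(2/2819) = −1, so 2 is the smallest positive non-residue mod 2819.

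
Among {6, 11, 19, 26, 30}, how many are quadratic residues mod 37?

3

(6/37) = -1 → non-residue.
(11/37) = +1 → QR.
(19/37) = -1 → non-residue.
(26/37) = +1 → QR.
(30/37) = +1 → QR.
Total quadratic residues among the 5: 3.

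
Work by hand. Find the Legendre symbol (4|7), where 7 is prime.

Pull out 2^2: since 7 ≡ 7 (mod 8), (2/7) = +1, so (2/7)^2 = +1.
Reached (1/7) = 1. Collecting the sign flips along the way, the symbol is +1.

1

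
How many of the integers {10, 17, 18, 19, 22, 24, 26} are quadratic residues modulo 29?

2

(10/29) = -1 → non-residue.
(17/29) = -1 → non-residue.
(18/29) = -1 → non-residue.
(19/29) = -1 → non-residue.
(22/29) = +1 → QR.
(24/29) = +1 → QR.
(26/29) = -1 → non-residue.
Total quadratic residues among the 7: 2.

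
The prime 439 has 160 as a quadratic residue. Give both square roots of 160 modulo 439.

Since 439 ≡ 3 (mod 4), a square root of 160 is 160^((439+1)/4) = 160^110 mod 439.
Repeated squaring: 160^2≡138, 160^4≡167, 160^8≡232, 160^16≡266, 160^32≡77, 160^64≡222 (mod 439).
160^110 = 160^(64+32+8+4+2) ≡ 177 (mod 439).
Check: 177² = 31329 ≡ 160 (mod 439). The two roots are 177 and 262.

177, 262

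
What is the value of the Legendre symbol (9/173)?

1

Reciprocity: 9 ≡ 1 and 173 ≡ 1 (mod 4), so (9/173) = +(173/9).
Reduce top mod 9: now compute (2/9).
Pull out 2: since 9 ≡ 1 (mod 8), (2/9) = +1.
Reached (1/9) = 1. Collecting the sign flips along the way, the symbol is +1.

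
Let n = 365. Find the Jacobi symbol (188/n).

Pull out 2^2: since 365 ≡ 5 (mod 8), (2/365) = -1, so (2/365)^2 = +1.
Reciprocity: 47 ≡ 3 and 365 ≡ 1 (mod 4), so (47/365) = +(365/47).
Reduce top mod 47: now compute (36/47).
Pull out 2^2: since 47 ≡ 7 (mod 8), (2/47) = +1, so (2/47)^2 = +1.
Reciprocity: 9 ≡ 1 and 47 ≡ 3 (mod 4), so (9/47) = +(47/9).
Reduce top mod 9: now compute (2/9).
Pull out 2: since 9 ≡ 1 (mod 8), (2/9) = +1.
Reached (1/9) = 1. Collecting the sign flips along the way, the symbol is +1.

1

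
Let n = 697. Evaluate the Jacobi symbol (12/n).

Pull out 2^2: since 697 ≡ 1 (mod 8), (2/697) = +1, so (2/697)^2 = +1.
Reciprocity: 3 ≡ 3 and 697 ≡ 1 (mod 4), so (3/697) = +(697/3).
Reduce top mod 3: now compute (1/3).
Reached (1/3) = 1. Collecting the sign flips along the way, the symbol is +1.

1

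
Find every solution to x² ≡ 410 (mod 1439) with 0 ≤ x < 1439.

Since 1439 ≡ 3 (mod 4), a square root of 410 is 410^((1439+1)/4) = 410^360 mod 1439.
Repeated squaring: 410^2≡1176, 410^4≡97, 410^8≡775, 410^16≡562, 410^32≡703, 410^64≡632, 410^128≡821, 410^256≡589 (mod 1439).
410^360 = 410^(256+64+32+8) ≡ 43 (mod 1439).
Check: 43² = 1849 ≡ 410 (mod 1439). The two roots are 43 and 1396.

43, 1396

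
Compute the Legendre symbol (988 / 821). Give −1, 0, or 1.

-1

Euler's criterion: (988/821) ≡ 167^410 (mod 821).
167^2 ≡ 796 (mod 821)
167^4 ≡ 625 (mod 821)
167^8 ≡ 650 (mod 821)
167^16 ≡ 506 (mod 821)
167^32 ≡ 705 (mod 821)
167^64 ≡ 320 (mod 821)
167^128 ≡ 596 (mod 821)
167^256 ≡ 544 (mod 821)
167^410 = 167^(256+128+16+8+2) ≡ 820 (mod 821).
Result is 820 ≡ −1, so (988/821) = −1.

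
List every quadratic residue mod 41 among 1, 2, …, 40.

Square k = 1,…,20 (k and 41−k give the same square):
1²=1, 2²=4, 3²=9, 4²=16, 5²=25, 6²=36, 7²≡8, 8²≡23, 9²≡40, 10²≡18, 11²≡39, 12²≡21, 13²≡5, 14²≡32, 15²≡20, 16²≡10, 17²≡2, 18²≡37, 19²≡33, 20²≡31 (mod 41).
So the quadratic residues mod 41 are {1, 2, 4, 5, 8, 9, 10, 16, 18, 20, 21, 23, 25, 31, 32, 33, 36, 37, 39, 40}.

1,2,4,5,8,9,10,16,18,20,21,23,25,31,32,33,36,37,39,40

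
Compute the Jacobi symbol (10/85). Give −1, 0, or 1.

0

Pull out 2: since 85 ≡ 5 (mod 8), (2/85) = -1.
Reciprocity: 5 ≡ 1 and 85 ≡ 1 (mod 4), so (5/85) = +(85/5).
Reduce top mod 5: now compute (0/5).
Top reduces to 0: gcd > 1, so the symbol is 0.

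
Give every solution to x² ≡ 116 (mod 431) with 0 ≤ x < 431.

186, 245

Since 431 ≡ 3 (mod 4), a square root of 116 is 116^((431+1)/4) = 116^108 mod 431.
Repeated squaring: 116^2≡95, 116^4≡405, 116^8≡245, 116^16≡116, 116^32≡95, 116^64≡405 (mod 431).
116^108 = 116^(64+32+8+4) ≡ 245 (mod 431).
Check: 245² = 60025 ≡ 116 (mod 431). The two roots are 186 and 245.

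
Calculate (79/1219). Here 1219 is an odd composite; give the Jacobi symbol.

Reciprocity: 79 ≡ 3 and 1219 ≡ 3 (mod 4), so (79/1219) = −(1219/79).
Reduce top mod 79: now compute (34/79).
Pull out 2: since 79 ≡ 7 (mod 8), (2/79) = +1.
Reciprocity: 17 ≡ 1 and 79 ≡ 3 (mod 4), so (17/79) = +(79/17).
Reduce top mod 17: now compute (11/17).
Reciprocity: 11 ≡ 3 and 17 ≡ 1 (mod 4), so (11/17) = +(17/11).
Reduce top mod 11: now compute (6/11).
Pull out 2: since 11 ≡ 3 (mod 8), (2/11) = -1.
Reciprocity: 3 ≡ 3 and 11 ≡ 3 (mod 4), so (3/11) = −(11/3).
Reduce top mod 3: now compute (2/3).
Pull out 2: since 3 ≡ 3 (mod 8), (2/3) = -1.
Reached (1/3) = 1. Collecting the sign flips along the way, the symbol is +1.

1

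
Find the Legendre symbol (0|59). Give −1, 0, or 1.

0

Top reduces to 0: gcd > 1, so the symbol is 0.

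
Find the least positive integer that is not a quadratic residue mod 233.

(2/233) = +1, so 2 is a residue.
(3/233) = −1, so 3 is the smallest positive non-residue mod 233.

3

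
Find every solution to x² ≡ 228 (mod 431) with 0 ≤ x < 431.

Since 431 ≡ 3 (mod 4), a square root of 228 is 228^((431+1)/4) = 228^108 mod 431.
Repeated squaring: 228^2≡264, 228^4≡305, 228^8≡360, 228^16≡300, 228^32≡352, 228^64≡207 (mod 431).
228^108 = 228^(64+32+8+4) ≡ 392 (mod 431).
Check: 392² = 153664 ≡ 228 (mod 431). The two roots are 39 and 392.

39, 392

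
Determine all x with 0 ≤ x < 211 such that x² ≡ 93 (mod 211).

Since 211 ≡ 3 (mod 4), a square root of 93 is 93^((211+1)/4) = 93^53 mod 211.
Repeated squaring: 93^2≡209, 93^4≡4, 93^8≡16, 93^16≡45, 93^32≡126 (mod 211).
93^53 = 93^(32+16+4+1) ≡ 84 (mod 211).
Check: 84² = 7056 ≡ 93 (mod 211). The two roots are 84 and 127.

84, 127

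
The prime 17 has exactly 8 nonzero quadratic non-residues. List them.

3 5 6 7 10 11 12 14

Square k = 1,…,8 (k and 17−k give the same square):
1²=1, 2²=4, 3²=9, 4²=16, 5²≡8, 6²≡2, 7²≡15, 8²≡13 (mod 17).
The residues are {1, 2, 4, 8, 9, 13, 15, 16}; the non-residues are the remaining 8 nonzero classes.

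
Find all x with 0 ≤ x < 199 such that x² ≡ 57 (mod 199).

16, 183

Since 199 ≡ 3 (mod 4), a square root of 57 is 57^((199+1)/4) = 57^50 mod 199.
Repeated squaring: 57^2≡65, 57^4≡46, 57^8≡126, 57^16≡155, 57^32≡145 (mod 199).
57^50 = 57^(32+16+2) ≡ 16 (mod 199).
Check: 16² = 256 ≡ 57 (mod 199). The two roots are 16 and 183.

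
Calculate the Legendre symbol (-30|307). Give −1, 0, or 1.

1

Euler's criterion: (-30/307) ≡ 277^153 (mod 307).
277^2 ≡ 286 (mod 307)
277^4 ≡ 134 (mod 307)
277^8 ≡ 150 (mod 307)
277^16 ≡ 89 (mod 307)
277^32 ≡ 246 (mod 307)
277^64 ≡ 37 (mod 307)
277^128 ≡ 141 (mod 307)
277^153 = 277^(128+16+8+1) ≡ 1 (mod 307).
Result is 1, so (-30/307) = 1.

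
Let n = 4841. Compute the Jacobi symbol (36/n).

Pull out 2^2: since 4841 ≡ 1 (mod 8), (2/4841) = +1, so (2/4841)^2 = +1.
Reciprocity: 9 ≡ 1 and 4841 ≡ 1 (mod 4), so (9/4841) = +(4841/9).
Reduce top mod 9: now compute (8/9).
Pull out 2^3: since 9 ≡ 1 (mod 8), (2/9) = +1, so (2/9)^3 = +1.
Reached (1/9) = 1. Collecting the sign flips along the way, the symbol is +1.

1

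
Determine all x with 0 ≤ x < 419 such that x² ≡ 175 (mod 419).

Since 419 ≡ 3 (mod 4), a square root of 175 is 175^((419+1)/4) = 175^105 mod 419.
Repeated squaring: 175^2≡38, 175^4≡187, 175^8≡192, 175^16≡411, 175^32≡64, 175^64≡325 (mod 419).
175^105 = 175^(64+32+8+1) ≡ 151 (mod 419).
Check: 151² = 22801 ≡ 175 (mod 419). The two roots are 151 and 268.

151, 268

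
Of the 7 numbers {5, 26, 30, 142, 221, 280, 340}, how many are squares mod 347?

2

(5/347) = -1 → non-residue.
(26/347) = -1 → non-residue.
(30/347) = +1 → QR.
(142/347) = -1 → non-residue.
(221/347) = -1 → non-residue.
(280/347) = -1 → non-residue.
(340/347) = +1 → QR.
Total quadratic residues among the 7: 2.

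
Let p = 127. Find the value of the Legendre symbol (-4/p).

-1

Euler's criterion: (-4/127) ≡ 123^63 (mod 127).
123^2 ≡ 16 (mod 127)
123^4 ≡ 2 (mod 127)
123^8 ≡ 4 (mod 127)
123^16 ≡ 16 (mod 127)
123^32 ≡ 2 (mod 127)
123^63 = 123^(32+16+8+4+2+1) ≡ 126 (mod 127).
Result is 126 ≡ −1, so (-4/127) = −1.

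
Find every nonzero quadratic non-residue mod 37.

2, 5, 6, 8, 13, 14, 15, 17, 18, 19, 20, 22, 23, 24, 29, 31, 32, 35

Square k = 1,…,18 (k and 37−k give the same square):
1²=1, 2²=4, 3²=9, 4²=16, 5²=25, 6²=36, 7²≡12, 8²≡27, 9²≡7, 10²≡26, 11²≡10, 12²≡33, 13²≡21, 14²≡11, 15²≡3, 16²≡34, 17²≡30, 18²≡28 (mod 37).
The residues are {1, 3, 4, 7, 9, 10, 11, 12, 16, 21, 25, 26, 27, 28, 30, 33, 34, 36}; the non-residues are the remaining 18 nonzero classes.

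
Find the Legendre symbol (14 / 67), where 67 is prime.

Pull out 2: since 67 ≡ 3 (mod 8), (2/67) = -1.
Reciprocity: 7 ≡ 3 and 67 ≡ 3 (mod 4), so (7/67) = −(67/7).
Reduce top mod 7: now compute (4/7).
Pull out 2^2: since 7 ≡ 7 (mod 8), (2/7) = +1, so (2/7)^2 = +1.
Reached (1/7) = 1. Collecting the sign flips along the way, the symbol is +1.

1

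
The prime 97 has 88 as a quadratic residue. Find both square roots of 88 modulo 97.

31, 66

97 ≡ 1 (mod 4), so we find a root by search.
Trying successive values, 31² = 961 ≡ 88 (mod 97). The other root is 97 − 31 = 66.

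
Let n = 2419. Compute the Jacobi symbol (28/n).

Pull out 2^2: since 2419 ≡ 3 (mod 8), (2/2419) = -1, so (2/2419)^2 = +1.
Reciprocity: 7 ≡ 3 and 2419 ≡ 3 (mod 4), so (7/2419) = −(2419/7).
Reduce top mod 7: now compute (4/7).
Pull out 2^2: since 7 ≡ 7 (mod 8), (2/7) = +1, so (2/7)^2 = +1.
Reached (1/7) = 1. Collecting the sign flips along the way, the symbol is -1.

-1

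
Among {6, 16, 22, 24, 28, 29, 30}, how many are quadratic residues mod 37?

(6/37) = -1 → non-residue.
(16/37) = +1 → QR.
(22/37) = -1 → non-residue.
(24/37) = -1 → non-residue.
(28/37) = +1 → QR.
(29/37) = -1 → non-residue.
(30/37) = +1 → QR.
Total quadratic residues among the 7: 3.

3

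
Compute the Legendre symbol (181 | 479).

Reciprocity: 181 ≡ 1 and 479 ≡ 3 (mod 4), so (181/479) = +(479/181).
Reduce top mod 181: now compute (117/181).
Reciprocity: 117 ≡ 1 and 181 ≡ 1 (mod 4), so (117/181) = +(181/117).
Reduce top mod 117: now compute (64/117).
Pull out 2^6: since 117 ≡ 5 (mod 8), (2/117) = -1, so (2/117)^6 = +1.
Reached (1/117) = 1. Collecting the sign flips along the way, the symbol is +1.

1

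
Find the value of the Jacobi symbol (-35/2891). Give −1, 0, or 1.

0

First reduce: -35 ≡ 2856 (mod 2891).
Pull out 2^3: since 2891 ≡ 3 (mod 8), (2/2891) = -1, so (2/2891)^3 = -1.
Reciprocity: 357 ≡ 1 and 2891 ≡ 3 (mod 4), so (357/2891) = +(2891/357).
Reduce top mod 357: now compute (35/357).
Reciprocity: 35 ≡ 3 and 357 ≡ 1 (mod 4), so (35/357) = +(357/35).
Reduce top mod 35: now compute (7/35).
Reciprocity: 7 ≡ 3 and 35 ≡ 3 (mod 4), so (7/35) = −(35/7).
Reduce top mod 7: now compute (0/7).
Top reduces to 0: gcd > 1, so the symbol is 0.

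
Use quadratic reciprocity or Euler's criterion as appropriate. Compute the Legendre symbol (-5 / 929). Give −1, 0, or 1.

Euler's criterion: (-5/929) ≡ 924^464 (mod 929).
924^2 ≡ 25 (mod 929)
924^4 ≡ 625 (mod 929)
924^8 ≡ 445 (mod 929)
924^16 ≡ 148 (mod 929)
924^32 ≡ 537 (mod 929)
924^64 ≡ 379 (mod 929)
924^128 ≡ 575 (mod 929)
924^256 ≡ 830 (mod 929)
924^464 = 924^(256+128+64+16) ≡ 1 (mod 929).
Result is 1, so (-5/929) = 1.

1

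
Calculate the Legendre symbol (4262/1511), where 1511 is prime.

First reduce: 4262 ≡ 1240 (mod 1511).
Pull out 2^3: since 1511 ≡ 7 (mod 8), (2/1511) = +1, so (2/1511)^3 = +1.
Reciprocity: 155 ≡ 3 and 1511 ≡ 3 (mod 4), so (155/1511) = −(1511/155).
Reduce top mod 155: now compute (116/155).
Pull out 2^2: since 155 ≡ 3 (mod 8), (2/155) = -1, so (2/155)^2 = +1.
Reciprocity: 29 ≡ 1 and 155 ≡ 3 (mod 4), so (29/155) = +(155/29).
Reduce top mod 29: now compute (10/29).
Pull out 2: since 29 ≡ 5 (mod 8), (2/29) = -1.
Reciprocity: 5 ≡ 1 and 29 ≡ 1 (mod 4), so (5/29) = +(29/5).
Reduce top mod 5: now compute (4/5).
Pull out 2^2: since 5 ≡ 5 (mod 8), (2/5) = -1, so (2/5)^2 = +1.
Reached (1/5) = 1. Collecting the sign flips along the way, the symbol is +1.

1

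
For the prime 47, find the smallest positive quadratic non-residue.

(2/47) = +1, so 2 is a residue.
(3/47) = +1, so 3 is a residue.
(4/47) = +1, so 4 is a residue.
(5/47) = −1, so 5 is the smallest positive non-residue mod 47.

5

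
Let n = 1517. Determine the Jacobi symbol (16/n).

1

Pull out 2^4: since 1517 ≡ 5 (mod 8), (2/1517) = -1, so (2/1517)^4 = +1.
Reached (1/1517) = 1. Collecting the sign flips along the way, the symbol is +1.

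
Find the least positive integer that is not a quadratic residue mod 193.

5

(2/193) = +1, so 2 is a residue.
(3/193) = +1, so 3 is a residue.
(4/193) = +1, so 4 is a residue.
(5/193) = −1, so 5 is the smallest positive non-residue mod 193.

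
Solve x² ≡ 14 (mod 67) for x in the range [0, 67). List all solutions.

9, 58

Since 67 ≡ 3 (mod 4), a square root of 14 is 14^((67+1)/4) = 14^17 mod 67.
Repeated squaring: 14^2≡62, 14^4≡25, 14^8≡22, 14^16≡15 (mod 67).
14^17 = 14^(16+1) ≡ 9 (mod 67).
Check: 9² = 81 ≡ 14 (mod 67). The two roots are 9 and 58.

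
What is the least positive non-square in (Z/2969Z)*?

3

(2/2969) = +1, so 2 is a residue.
(3/2969) = −1, so 3 is the smallest positive non-residue mod 2969.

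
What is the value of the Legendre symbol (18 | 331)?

Pull out 2: since 331 ≡ 3 (mod 8), (2/331) = -1.
Reciprocity: 9 ≡ 1 and 331 ≡ 3 (mod 4), so (9/331) = +(331/9).
Reduce top mod 9: now compute (7/9).
Reciprocity: 7 ≡ 3 and 9 ≡ 1 (mod 4), so (7/9) = +(9/7).
Reduce top mod 7: now compute (2/7).
Pull out 2: since 7 ≡ 7 (mod 8), (2/7) = +1.
Reached (1/7) = 1. Collecting the sign flips along the way, the symbol is -1.

-1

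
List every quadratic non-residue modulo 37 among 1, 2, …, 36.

Square k = 1,…,18 (k and 37−k give the same square):
1²=1, 2²=4, 3²=9, 4²=16, 5²=25, 6²=36, 7²≡12, 8²≡27, 9²≡7, 10²≡26, 11²≡10, 12²≡33, 13²≡21, 14²≡11, 15²≡3, 16²≡34, 17²≡30, 18²≡28 (mod 37).
The residues are {1, 3, 4, 7, 9, 10, 11, 12, 16, 21, 25, 26, 27, 28, 30, 33, 34, 36}; the non-residues are the remaining 18 nonzero classes.

2,5,6,8,13,14,15,17,18,19,20,22,23,24,29,31,32,35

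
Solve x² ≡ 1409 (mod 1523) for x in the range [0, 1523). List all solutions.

612, 911

Since 1523 ≡ 3 (mod 4), a square root of 1409 is 1409^((1523+1)/4) = 1409^381 mod 1523.
Repeated squaring: 1409^2≡812, 1409^4≡1408, 1409^8≡1041, 1409^16≡828, 1409^32≡234, 1409^64≡1451, 1409^128≡615, 1409^256≡521 (mod 1523).
1409^381 = 1409^(256+64+32+16+8+4+1) ≡ 911 (mod 1523).
Check: 911² = 829921 ≡ 1409 (mod 1523). The two roots are 612 and 911.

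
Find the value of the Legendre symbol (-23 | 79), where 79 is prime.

-1

Euler's criterion: (-23/79) ≡ 56^39 (mod 79).
56^2 ≡ 55 (mod 79)
56^4 ≡ 23 (mod 79)
56^8 ≡ 55 (mod 79)
56^16 ≡ 23 (mod 79)
56^32 ≡ 55 (mod 79)
56^39 = 56^(32+4+2+1) ≡ 78 (mod 79).
Result is 78 ≡ −1, so (-23/79) = −1.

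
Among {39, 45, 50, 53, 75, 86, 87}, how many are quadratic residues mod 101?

(39/101) = -1 → non-residue.
(45/101) = +1 → QR.
(50/101) = -1 → non-residue.
(53/101) = -1 → non-residue.
(75/101) = -1 → non-residue.
(86/101) = -1 → non-residue.
(87/101) = +1 → QR.
Total quadratic residues among the 7: 2.

2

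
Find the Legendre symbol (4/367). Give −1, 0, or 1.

1

Euler's criterion: (4/367) ≡ 4^183 (mod 367).
4^2 ≡ 16 (mod 367)
4^4 ≡ 256 (mod 367)
4^8 ≡ 210 (mod 367)
4^16 ≡ 60 (mod 367)
4^32 ≡ 297 (mod 367)
4^64 ≡ 129 (mod 367)
4^128 ≡ 126 (mod 367)
4^183 = 4^(128+32+16+4+2+1) ≡ 1 (mod 367).
Result is 1, so (4/367) = 1.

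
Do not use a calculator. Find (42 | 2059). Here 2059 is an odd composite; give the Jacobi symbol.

Pull out 2: since 2059 ≡ 3 (mod 8), (2/2059) = -1.
Reciprocity: 21 ≡ 1 and 2059 ≡ 3 (mod 4), so (21/2059) = +(2059/21).
Reduce top mod 21: now compute (1/21).
Reached (1/21) = 1. Collecting the sign flips along the way, the symbol is -1.

-1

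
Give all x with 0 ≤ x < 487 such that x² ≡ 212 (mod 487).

234, 253

Since 487 ≡ 3 (mod 4), a square root of 212 is 212^((487+1)/4) = 212^122 mod 487.
Repeated squaring: 212^2≡140, 212^4≡120, 212^8≡277, 212^16≡270, 212^32≡337, 212^64≡98 (mod 487).
212^122 = 212^(64+32+16+8+2) ≡ 253 (mod 487).
Check: 253² = 64009 ≡ 212 (mod 487). The two roots are 234 and 253.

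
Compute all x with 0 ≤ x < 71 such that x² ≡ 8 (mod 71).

24, 47

Since 71 ≡ 3 (mod 4), a square root of 8 is 8^((71+1)/4) = 8^18 mod 71.
Repeated squaring: 8^2≡64, 8^4≡49, 8^8≡58, 8^16≡27 (mod 71).
8^18 = 8^(16+2) ≡ 24 (mod 71).
Check: 24² = 576 ≡ 8 (mod 71). The two roots are 24 and 47.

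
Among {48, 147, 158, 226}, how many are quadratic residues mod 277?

(48/277) = +1 → QR.
(147/277) = +1 → QR.
(158/277) = -1 → non-residue.
(226/277) = -1 → non-residue.
Total quadratic residues among the 4: 2.

2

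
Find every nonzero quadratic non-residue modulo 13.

2, 5, 6, 7, 8, 11

Square k = 1,…,6 (k and 13−k give the same square):
1²=1, 2²=4, 3²=9, 4²≡3, 5²≡12, 6²≡10 (mod 13).
The residues are {1, 3, 4, 9, 10, 12}; the non-residues are the remaining 6 nonzero classes.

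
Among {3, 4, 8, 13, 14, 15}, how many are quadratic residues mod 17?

4

(3/17) = -1 → non-residue.
(4/17) = +1 → QR.
(8/17) = +1 → QR.
(13/17) = +1 → QR.
(14/17) = -1 → non-residue.
(15/17) = +1 → QR.
Total quadratic residues among the 6: 4.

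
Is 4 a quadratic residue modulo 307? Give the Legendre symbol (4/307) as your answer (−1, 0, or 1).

Euler's criterion: (4/307) ≡ 4^153 (mod 307).
4^2 ≡ 16 (mod 307)
4^4 ≡ 256 (mod 307)
4^8 ≡ 145 (mod 307)
4^16 ≡ 149 (mod 307)
4^32 ≡ 97 (mod 307)
4^64 ≡ 199 (mod 307)
4^128 ≡ 305 (mod 307)
4^153 = 4^(128+16+8+1) ≡ 1 (mod 307).
Result is 1, so (4/307) = 1.

1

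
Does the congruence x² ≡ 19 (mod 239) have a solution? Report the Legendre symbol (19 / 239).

Reciprocity: 19 ≡ 3 and 239 ≡ 3 (mod 4), so (19/239) = −(239/19).
Reduce top mod 19: now compute (11/19).
Reciprocity: 11 ≡ 3 and 19 ≡ 3 (mod 4), so (11/19) = −(19/11).
Reduce top mod 11: now compute (8/11).
Pull out 2^3: since 11 ≡ 3 (mod 8), (2/11) = -1, so (2/11)^3 = -1.
Reached (1/11) = 1. Collecting the sign flips along the way, the symbol is -1.

-1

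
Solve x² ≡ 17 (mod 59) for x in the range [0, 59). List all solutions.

Since 59 ≡ 3 (mod 4), a square root of 17 is 17^((59+1)/4) = 17^15 mod 59.
Repeated squaring: 17^2≡53, 17^4≡36, 17^8≡57 (mod 59).
17^15 = 17^(8+4+2+1) ≡ 28 (mod 59).
Check: 28² = 784 ≡ 17 (mod 59). The two roots are 28 and 31.

28, 31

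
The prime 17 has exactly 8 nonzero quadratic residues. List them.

Square k = 1,…,8 (k and 17−k give the same square):
1²=1, 2²=4, 3²=9, 4²=16, 5²≡8, 6²≡2, 7²≡15, 8²≡13 (mod 17).
So the quadratic residues mod 17 are {1, 2, 4, 8, 9, 13, 15, 16}.

1,2,4,8,9,13,15,16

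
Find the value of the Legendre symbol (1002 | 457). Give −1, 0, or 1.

Euler's criterion: (1002/457) ≡ 88^228 (mod 457).
88^2 ≡ 432 (mod 457)
88^4 ≡ 168 (mod 457)
88^8 ≡ 347 (mod 457)
88^16 ≡ 218 (mod 457)
88^32 ≡ 453 (mod 457)
88^64 ≡ 16 (mod 457)
88^128 ≡ 256 (mod 457)
88^228 = 88^(128+64+32+4) ≡ 456 (mod 457).
Result is 456 ≡ −1, so (1002/457) = −1.

-1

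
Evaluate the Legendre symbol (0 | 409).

Top reduces to 0: gcd > 1, so the symbol is 0.

0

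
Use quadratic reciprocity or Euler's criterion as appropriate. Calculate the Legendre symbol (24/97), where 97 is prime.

1

Euler's criterion: (24/97) ≡ 24^48 (mod 97).
24^2 ≡ 91 (mod 97)
24^4 ≡ 36 (mod 97)
24^8 ≡ 35 (mod 97)
24^16 ≡ 61 (mod 97)
24^32 ≡ 35 (mod 97)
24^48 = 24^(32+16) ≡ 1 (mod 97).
Result is 1, so (24/97) = 1.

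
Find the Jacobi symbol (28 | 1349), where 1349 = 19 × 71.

-1

Pull out 2^2: since 1349 ≡ 5 (mod 8), (2/1349) = -1, so (2/1349)^2 = +1.
Reciprocity: 7 ≡ 3 and 1349 ≡ 1 (mod 4), so (7/1349) = +(1349/7).
Reduce top mod 7: now compute (5/7).
Reciprocity: 5 ≡ 1 and 7 ≡ 3 (mod 4), so (5/7) = +(7/5).
Reduce top mod 5: now compute (2/5).
Pull out 2: since 5 ≡ 5 (mod 8), (2/5) = -1.
Reached (1/5) = 1. Collecting the sign flips along the way, the symbol is -1.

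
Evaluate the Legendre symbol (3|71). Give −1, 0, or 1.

1

Euler's criterion: (3/71) ≡ 3^35 (mod 71).
3^2 ≡ 9 (mod 71)
3^4 ≡ 10 (mod 71)
3^8 ≡ 29 (mod 71)
3^16 ≡ 60 (mod 71)
3^32 ≡ 50 (mod 71)
3^35 = 3^(32+2+1) ≡ 1 (mod 71).
Result is 1, so (3/71) = 1.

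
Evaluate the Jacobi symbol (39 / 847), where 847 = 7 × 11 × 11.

1

Reciprocity: 39 ≡ 3 and 847 ≡ 3 (mod 4), so (39/847) = −(847/39).
Reduce top mod 39: now compute (28/39).
Pull out 2^2: since 39 ≡ 7 (mod 8), (2/39) = +1, so (2/39)^2 = +1.
Reciprocity: 7 ≡ 3 and 39 ≡ 3 (mod 4), so (7/39) = −(39/7).
Reduce top mod 7: now compute (4/7).
Pull out 2^2: since 7 ≡ 7 (mod 8), (2/7) = +1, so (2/7)^2 = +1.
Reached (1/7) = 1. Collecting the sign flips along the way, the symbol is +1.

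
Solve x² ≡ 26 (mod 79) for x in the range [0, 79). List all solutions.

Since 79 ≡ 3 (mod 4), a square root of 26 is 26^((79+1)/4) = 26^20 mod 79.
Repeated squaring: 26^2≡44, 26^4≡40, 26^8≡20, 26^16≡5 (mod 79).
26^20 = 26^(16+4) ≡ 42 (mod 79).
Check: 42² = 1764 ≡ 26 (mod 79). The two roots are 37 and 42.

37, 42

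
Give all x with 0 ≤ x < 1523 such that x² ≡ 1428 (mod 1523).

Since 1523 ≡ 3 (mod 4), a square root of 1428 is 1428^((1523+1)/4) = 1428^381 mod 1523.
Repeated squaring: 1428^2≡1410, 1428^4≡585, 1428^8≡1073, 1428^16≡1464, 1428^32≡435, 1428^64≡373, 1428^128≡536, 1428^256≡972 (mod 1523).
1428^381 = 1428^(256+64+32+16+8+4+1) ≡ 331 (mod 1523).
Check: 331² = 109561 ≡ 1428 (mod 1523). The two roots are 331 and 1192.

331, 1192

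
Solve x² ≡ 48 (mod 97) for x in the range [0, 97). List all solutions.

97 ≡ 1 (mod 4), so we find a root by search.
Trying successive values, 40² = 1600 ≡ 48 (mod 97). The other root is 97 − 40 = 57.

40, 57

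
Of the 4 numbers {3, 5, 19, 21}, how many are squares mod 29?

(3/29) = -1 → non-residue.
(5/29) = +1 → QR.
(19/29) = -1 → non-residue.
(21/29) = -1 → non-residue.
Total quadratic residues among the 4: 1.

1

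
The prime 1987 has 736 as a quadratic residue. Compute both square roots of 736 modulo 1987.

597, 1390

Since 1987 ≡ 3 (mod 4), a square root of 736 is 736^((1987+1)/4) = 736^497 mod 1987.
Repeated squaring: 736^2≡1232, 736^4≡1743, 736^8≡1913, 736^16≡1502, 736^32≡759, 736^64≡1838, 736^128≡344, 736^256≡1103 (mod 1987).
736^497 = 736^(256+128+64+32+16+1) ≡ 597 (mod 1987).
Check: 597² = 356409 ≡ 736 (mod 1987). The two roots are 597 and 1390.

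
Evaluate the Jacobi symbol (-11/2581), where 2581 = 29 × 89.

-1

First reduce: -11 ≡ 2570 (mod 2581).
Pull out 2: since 2581 ≡ 5 (mod 8), (2/2581) = -1.
Reciprocity: 1285 ≡ 1 and 2581 ≡ 1 (mod 4), so (1285/2581) = +(2581/1285).
Reduce top mod 1285: now compute (11/1285).
Reciprocity: 11 ≡ 3 and 1285 ≡ 1 (mod 4), so (11/1285) = +(1285/11).
Reduce top mod 11: now compute (9/11).
Reciprocity: 9 ≡ 1 and 11 ≡ 3 (mod 4), so (9/11) = +(11/9).
Reduce top mod 9: now compute (2/9).
Pull out 2: since 9 ≡ 1 (mod 8), (2/9) = +1.
Reached (1/9) = 1. Collecting the sign flips along the way, the symbol is -1.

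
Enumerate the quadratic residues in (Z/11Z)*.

1, 3, 4, 5, 9

Square k = 1,…,5 (k and 11−k give the same square):
1²=1, 2²=4, 3²=9, 4²≡5, 5²≡3 (mod 11).
So the quadratic residues mod 11 are {1, 3, 4, 5, 9}.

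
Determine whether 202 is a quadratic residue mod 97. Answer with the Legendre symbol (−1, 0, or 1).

Euler's criterion: (202/97) ≡ 8^48 (mod 97).
8^2 ≡ 64 (mod 97)
8^4 ≡ 22 (mod 97)
8^8 ≡ 96 (mod 97)
8^16 ≡ 1 (mod 97)
8^32 ≡ 1 (mod 97)
8^48 = 8^(32+16) ≡ 1 (mod 97).
Result is 1, so (202/97) = 1.

1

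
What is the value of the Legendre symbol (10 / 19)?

-1

Pull out 2: since 19 ≡ 3 (mod 8), (2/19) = -1.
Reciprocity: 5 ≡ 1 and 19 ≡ 3 (mod 4), so (5/19) = +(19/5).
Reduce top mod 5: now compute (4/5).
Pull out 2^2: since 5 ≡ 5 (mod 8), (2/5) = -1, so (2/5)^2 = +1.
Reached (1/5) = 1. Collecting the sign flips along the way, the symbol is -1.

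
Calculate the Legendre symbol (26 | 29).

Pull out 2: since 29 ≡ 5 (mod 8), (2/29) = -1.
Reciprocity: 13 ≡ 1 and 29 ≡ 1 (mod 4), so (13/29) = +(29/13).
Reduce top mod 13: now compute (3/13).
Reciprocity: 3 ≡ 3 and 13 ≡ 1 (mod 4), so (3/13) = +(13/3).
Reduce top mod 3: now compute (1/3).
Reached (1/3) = 1. Collecting the sign flips along the way, the symbol is -1.

-1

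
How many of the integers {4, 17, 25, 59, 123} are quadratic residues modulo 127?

3

(4/127) = +1 → QR.
(17/127) = +1 → QR.
(25/127) = +1 → QR.
(59/127) = -1 → non-residue.
(123/127) = -1 → non-residue.
Total quadratic residues among the 5: 3.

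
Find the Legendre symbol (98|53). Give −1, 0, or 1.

-1

First reduce: 98 ≡ 45 (mod 53).
Reciprocity: 45 ≡ 1 and 53 ≡ 1 (mod 4), so (45/53) = +(53/45).
Reduce top mod 45: now compute (8/45).
Pull out 2^3: since 45 ≡ 5 (mod 8), (2/45) = -1, so (2/45)^3 = -1.
Reached (1/45) = 1. Collecting the sign flips along the way, the symbol is -1.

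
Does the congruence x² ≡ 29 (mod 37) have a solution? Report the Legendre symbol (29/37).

Euler's criterion: (29/37) ≡ 29^18 (mod 37).
29^2 ≡ 27 (mod 37)
29^4 ≡ 26 (mod 37)
29^8 ≡ 10 (mod 37)
29^16 ≡ 26 (mod 37)
29^18 = 29^(16+2) ≡ 36 (mod 37).
Result is 36 ≡ −1, so (29/37) = −1.

-1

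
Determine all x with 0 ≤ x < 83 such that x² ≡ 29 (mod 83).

19, 64

Since 83 ≡ 3 (mod 4), a square root of 29 is 29^((83+1)/4) = 29^21 mod 83.
Repeated squaring: 29^2≡11, 29^4≡38, 29^8≡33, 29^16≡10 (mod 83).
29^21 = 29^(16+4+1) ≡ 64 (mod 83).
Check: 64² = 4096 ≡ 29 (mod 83). The two roots are 19 and 64.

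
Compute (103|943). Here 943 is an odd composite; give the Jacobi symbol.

-1

Reciprocity: 103 ≡ 3 and 943 ≡ 3 (mod 4), so (103/943) = −(943/103).
Reduce top mod 103: now compute (16/103).
Pull out 2^4: since 103 ≡ 7 (mod 8), (2/103) = +1, so (2/103)^4 = +1.
Reached (1/103) = 1. Collecting the sign flips along the way, the symbol is -1.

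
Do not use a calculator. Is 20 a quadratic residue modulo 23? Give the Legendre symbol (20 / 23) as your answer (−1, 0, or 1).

Pull out 2^2: since 23 ≡ 7 (mod 8), (2/23) = +1, so (2/23)^2 = +1.
Reciprocity: 5 ≡ 1 and 23 ≡ 3 (mod 4), so (5/23) = +(23/5).
Reduce top mod 5: now compute (3/5).
Reciprocity: 3 ≡ 3 and 5 ≡ 1 (mod 4), so (3/5) = +(5/3).
Reduce top mod 3: now compute (2/3).
Pull out 2: since 3 ≡ 3 (mod 8), (2/3) = -1.
Reached (1/3) = 1. Collecting the sign flips along the way, the symbol is -1.

-1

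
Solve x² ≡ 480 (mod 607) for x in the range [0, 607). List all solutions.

251, 356

Since 607 ≡ 3 (mod 4), a square root of 480 is 480^((607+1)/4) = 480^152 mod 607.
Repeated squaring: 480^2≡347, 480^4≡223, 480^8≡562, 480^16≡204, 480^32≡340, 480^64≡270, 480^128≡60 (mod 607).
480^152 = 480^(128+16+8) ≡ 356 (mod 607).
Check: 356² = 126736 ≡ 480 (mod 607). The two roots are 251 and 356.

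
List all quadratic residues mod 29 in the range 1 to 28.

Square k = 1,…,14 (k and 29−k give the same square):
1²=1, 2²=4, 3²=9, 4²=16, 5²=25, 6²≡7, 7²≡20, 8²≡6, 9²≡23, 10²≡13, 11²≡5, 12²≡28, 13²≡24, 14²≡22 (mod 29).
So the quadratic residues mod 29 are {1, 4, 5, 6, 7, 9, 13, 16, 20, 22, 23, 24, 25, 28}.

1 4 5 6 7 9 13 16 20 22 23 24 25 28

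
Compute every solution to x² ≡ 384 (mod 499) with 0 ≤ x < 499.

Since 499 ≡ 3 (mod 4), a square root of 384 is 384^((499+1)/4) = 384^125 mod 499.
Repeated squaring: 384^2≡251, 384^4≡127, 384^8≡161, 384^16≡472, 384^32≡230, 384^64≡6 (mod 499).
384^125 = 384^(64+32+16+8+4+1) ≡ 156 (mod 499).
Check: 156² = 24336 ≡ 384 (mod 499). The two roots are 156 and 343.

156, 343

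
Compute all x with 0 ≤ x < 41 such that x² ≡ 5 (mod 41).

13, 28

41 ≡ 1 (mod 4), so we find a root by search.
Trying successive values, 13² = 169 ≡ 5 (mod 41). The other root is 41 − 13 = 28.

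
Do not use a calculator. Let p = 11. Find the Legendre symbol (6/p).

Euler's criterion: (6/11) ≡ 6^5 (mod 11).
6^2 ≡ 3 (mod 11)
6^4 ≡ 9 (mod 11)
6^5 = 6^(4+1) ≡ 10 (mod 11).
Result is 10 ≡ −1, so (6/11) = −1.

-1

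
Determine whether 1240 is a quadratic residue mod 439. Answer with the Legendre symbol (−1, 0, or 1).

-1

First reduce: 1240 ≡ 362 (mod 439).
Pull out 2: since 439 ≡ 7 (mod 8), (2/439) = +1.
Reciprocity: 181 ≡ 1 and 439 ≡ 3 (mod 4), so (181/439) = +(439/181).
Reduce top mod 181: now compute (77/181).
Reciprocity: 77 ≡ 1 and 181 ≡ 1 (mod 4), so (77/181) = +(181/77).
Reduce top mod 77: now compute (27/77).
Reciprocity: 27 ≡ 3 and 77 ≡ 1 (mod 4), so (27/77) = +(77/27).
Reduce top mod 27: now compute (23/27).
Reciprocity: 23 ≡ 3 and 27 ≡ 3 (mod 4), so (23/27) = −(27/23).
Reduce top mod 23: now compute (4/23).
Pull out 2^2: since 23 ≡ 7 (mod 8), (2/23) = +1, so (2/23)^2 = +1.
Reached (1/23) = 1. Collecting the sign flips along the way, the symbol is -1.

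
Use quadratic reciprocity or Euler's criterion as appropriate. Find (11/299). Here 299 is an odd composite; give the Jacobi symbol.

1

Reciprocity: 11 ≡ 3 and 299 ≡ 3 (mod 4), so (11/299) = −(299/11).
Reduce top mod 11: now compute (2/11).
Pull out 2: since 11 ≡ 3 (mod 8), (2/11) = -1.
Reached (1/11) = 1. Collecting the sign flips along the way, the symbol is +1.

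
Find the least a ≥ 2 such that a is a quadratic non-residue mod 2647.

3

(2/2647) = +1, so 2 is a residue.
(3/2647) = −1, so 3 is the smallest positive non-residue mod 2647.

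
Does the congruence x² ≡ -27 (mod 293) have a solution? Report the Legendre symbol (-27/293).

-1

First reduce: -27 ≡ 266 (mod 293).
Pull out 2: since 293 ≡ 5 (mod 8), (2/293) = -1.
Reciprocity: 133 ≡ 1 and 293 ≡ 1 (mod 4), so (133/293) = +(293/133).
Reduce top mod 133: now compute (27/133).
Reciprocity: 27 ≡ 3 and 133 ≡ 1 (mod 4), so (27/133) = +(133/27).
Reduce top mod 27: now compute (25/27).
Reciprocity: 25 ≡ 1 and 27 ≡ 3 (mod 4), so (25/27) = +(27/25).
Reduce top mod 25: now compute (2/25).
Pull out 2: since 25 ≡ 1 (mod 8), (2/25) = +1.
Reached (1/25) = 1. Collecting the sign flips along the way, the symbol is -1.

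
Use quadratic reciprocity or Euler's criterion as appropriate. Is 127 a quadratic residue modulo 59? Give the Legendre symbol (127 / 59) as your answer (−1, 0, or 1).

1

Euler's criterion: (127/59) ≡ 9^29 (mod 59).
9^2 ≡ 22 (mod 59)
9^4 ≡ 12 (mod 59)
9^8 ≡ 26 (mod 59)
9^16 ≡ 27 (mod 59)
9^29 = 9^(16+8+4+1) ≡ 1 (mod 59).
Result is 1, so (127/59) = 1.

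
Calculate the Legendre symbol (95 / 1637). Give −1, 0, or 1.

1

Reciprocity: 95 ≡ 3 and 1637 ≡ 1 (mod 4), so (95/1637) = +(1637/95).
Reduce top mod 95: now compute (22/95).
Pull out 2: since 95 ≡ 7 (mod 8), (2/95) = +1.
Reciprocity: 11 ≡ 3 and 95 ≡ 3 (mod 4), so (11/95) = −(95/11).
Reduce top mod 11: now compute (7/11).
Reciprocity: 7 ≡ 3 and 11 ≡ 3 (mod 4), so (7/11) = −(11/7).
Reduce top mod 7: now compute (4/7).
Pull out 2^2: since 7 ≡ 7 (mod 8), (2/7) = +1, so (2/7)^2 = +1.
Reached (1/7) = 1. Collecting the sign flips along the way, the symbol is +1.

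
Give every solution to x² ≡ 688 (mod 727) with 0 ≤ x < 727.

341, 386

Since 727 ≡ 3 (mod 4), a square root of 688 is 688^((727+1)/4) = 688^182 mod 727.
Repeated squaring: 688^2≡67, 688^4≡127, 688^8≡135, 688^16≡50, 688^32≡319, 688^64≡708, 688^128≡361 (mod 727).
688^182 = 688^(128+32+16+4+2) ≡ 341 (mod 727).
Check: 341² = 116281 ≡ 688 (mod 727). The two roots are 341 and 386.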